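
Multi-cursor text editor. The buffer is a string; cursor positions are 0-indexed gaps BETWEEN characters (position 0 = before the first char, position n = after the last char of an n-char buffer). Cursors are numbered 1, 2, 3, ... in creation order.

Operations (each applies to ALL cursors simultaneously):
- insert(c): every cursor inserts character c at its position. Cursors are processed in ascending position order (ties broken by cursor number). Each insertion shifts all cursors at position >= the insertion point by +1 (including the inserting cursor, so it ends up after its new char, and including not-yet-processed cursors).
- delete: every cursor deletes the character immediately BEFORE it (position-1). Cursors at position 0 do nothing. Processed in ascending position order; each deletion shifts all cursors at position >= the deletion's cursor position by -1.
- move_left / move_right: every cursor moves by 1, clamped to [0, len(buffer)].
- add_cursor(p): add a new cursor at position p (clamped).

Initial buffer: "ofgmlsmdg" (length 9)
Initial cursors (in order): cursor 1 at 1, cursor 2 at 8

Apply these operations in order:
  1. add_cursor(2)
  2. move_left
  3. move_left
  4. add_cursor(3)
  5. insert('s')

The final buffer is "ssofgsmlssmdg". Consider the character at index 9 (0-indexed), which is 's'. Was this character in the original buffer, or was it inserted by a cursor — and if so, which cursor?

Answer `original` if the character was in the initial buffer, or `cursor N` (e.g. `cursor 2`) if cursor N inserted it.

After op 1 (add_cursor(2)): buffer="ofgmlsmdg" (len 9), cursors c1@1 c3@2 c2@8, authorship .........
After op 2 (move_left): buffer="ofgmlsmdg" (len 9), cursors c1@0 c3@1 c2@7, authorship .........
After op 3 (move_left): buffer="ofgmlsmdg" (len 9), cursors c1@0 c3@0 c2@6, authorship .........
After op 4 (add_cursor(3)): buffer="ofgmlsmdg" (len 9), cursors c1@0 c3@0 c4@3 c2@6, authorship .........
After op 5 (insert('s')): buffer="ssofgsmlssmdg" (len 13), cursors c1@2 c3@2 c4@6 c2@10, authorship 13...4...2...
Authorship (.=original, N=cursor N): 1 3 . . . 4 . . . 2 . . .
Index 9: author = 2

Answer: cursor 2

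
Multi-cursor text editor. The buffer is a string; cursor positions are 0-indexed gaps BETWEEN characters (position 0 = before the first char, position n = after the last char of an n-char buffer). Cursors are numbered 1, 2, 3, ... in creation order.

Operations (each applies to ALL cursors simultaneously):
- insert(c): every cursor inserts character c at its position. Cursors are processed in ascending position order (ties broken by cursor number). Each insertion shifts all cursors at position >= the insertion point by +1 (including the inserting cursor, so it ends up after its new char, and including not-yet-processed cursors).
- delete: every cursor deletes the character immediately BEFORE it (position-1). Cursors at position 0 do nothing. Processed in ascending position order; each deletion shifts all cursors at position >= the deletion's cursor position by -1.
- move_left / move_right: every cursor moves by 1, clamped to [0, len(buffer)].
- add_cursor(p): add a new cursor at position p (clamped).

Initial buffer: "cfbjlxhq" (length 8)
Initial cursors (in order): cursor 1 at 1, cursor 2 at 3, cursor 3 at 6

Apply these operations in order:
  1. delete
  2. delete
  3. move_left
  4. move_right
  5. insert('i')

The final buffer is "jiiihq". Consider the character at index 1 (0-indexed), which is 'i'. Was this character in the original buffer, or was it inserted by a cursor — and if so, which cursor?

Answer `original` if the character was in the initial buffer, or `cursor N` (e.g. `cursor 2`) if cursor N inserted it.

Answer: cursor 1

Derivation:
After op 1 (delete): buffer="fjlhq" (len 5), cursors c1@0 c2@1 c3@3, authorship .....
After op 2 (delete): buffer="jhq" (len 3), cursors c1@0 c2@0 c3@1, authorship ...
After op 3 (move_left): buffer="jhq" (len 3), cursors c1@0 c2@0 c3@0, authorship ...
After op 4 (move_right): buffer="jhq" (len 3), cursors c1@1 c2@1 c3@1, authorship ...
After op 5 (insert('i')): buffer="jiiihq" (len 6), cursors c1@4 c2@4 c3@4, authorship .123..
Authorship (.=original, N=cursor N): . 1 2 3 . .
Index 1: author = 1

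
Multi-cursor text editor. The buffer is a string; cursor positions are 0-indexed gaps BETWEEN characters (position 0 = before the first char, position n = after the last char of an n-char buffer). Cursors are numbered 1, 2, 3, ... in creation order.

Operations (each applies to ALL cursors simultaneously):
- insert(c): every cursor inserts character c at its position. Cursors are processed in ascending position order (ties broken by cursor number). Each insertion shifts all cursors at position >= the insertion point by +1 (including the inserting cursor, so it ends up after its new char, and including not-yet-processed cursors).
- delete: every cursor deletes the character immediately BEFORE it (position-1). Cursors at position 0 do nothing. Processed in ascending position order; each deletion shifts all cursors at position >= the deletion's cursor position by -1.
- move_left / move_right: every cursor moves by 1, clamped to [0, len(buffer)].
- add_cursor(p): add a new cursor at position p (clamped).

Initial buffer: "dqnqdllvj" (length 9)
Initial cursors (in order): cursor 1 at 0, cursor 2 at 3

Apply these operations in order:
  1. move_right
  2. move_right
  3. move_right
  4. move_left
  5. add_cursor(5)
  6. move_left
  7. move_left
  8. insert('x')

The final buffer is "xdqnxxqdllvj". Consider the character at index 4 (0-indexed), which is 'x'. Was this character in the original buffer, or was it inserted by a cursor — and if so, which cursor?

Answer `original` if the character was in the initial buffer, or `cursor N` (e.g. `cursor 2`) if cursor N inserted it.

After op 1 (move_right): buffer="dqnqdllvj" (len 9), cursors c1@1 c2@4, authorship .........
After op 2 (move_right): buffer="dqnqdllvj" (len 9), cursors c1@2 c2@5, authorship .........
After op 3 (move_right): buffer="dqnqdllvj" (len 9), cursors c1@3 c2@6, authorship .........
After op 4 (move_left): buffer="dqnqdllvj" (len 9), cursors c1@2 c2@5, authorship .........
After op 5 (add_cursor(5)): buffer="dqnqdllvj" (len 9), cursors c1@2 c2@5 c3@5, authorship .........
After op 6 (move_left): buffer="dqnqdllvj" (len 9), cursors c1@1 c2@4 c3@4, authorship .........
After op 7 (move_left): buffer="dqnqdllvj" (len 9), cursors c1@0 c2@3 c3@3, authorship .........
After op 8 (insert('x')): buffer="xdqnxxqdllvj" (len 12), cursors c1@1 c2@6 c3@6, authorship 1...23......
Authorship (.=original, N=cursor N): 1 . . . 2 3 . . . . . .
Index 4: author = 2

Answer: cursor 2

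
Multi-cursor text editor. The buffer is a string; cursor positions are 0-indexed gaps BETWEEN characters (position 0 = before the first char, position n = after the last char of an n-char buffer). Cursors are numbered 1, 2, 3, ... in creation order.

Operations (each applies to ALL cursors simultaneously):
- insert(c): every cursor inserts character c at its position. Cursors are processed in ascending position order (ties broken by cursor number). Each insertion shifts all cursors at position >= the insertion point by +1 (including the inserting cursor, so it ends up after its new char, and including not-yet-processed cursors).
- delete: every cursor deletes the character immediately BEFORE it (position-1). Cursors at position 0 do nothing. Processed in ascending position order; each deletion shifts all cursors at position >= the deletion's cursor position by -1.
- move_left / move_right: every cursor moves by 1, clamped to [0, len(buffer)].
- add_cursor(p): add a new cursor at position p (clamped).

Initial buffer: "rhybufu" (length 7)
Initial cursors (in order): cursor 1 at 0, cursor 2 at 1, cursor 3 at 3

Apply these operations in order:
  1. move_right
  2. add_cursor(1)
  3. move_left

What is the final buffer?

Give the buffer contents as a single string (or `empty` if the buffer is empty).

After op 1 (move_right): buffer="rhybufu" (len 7), cursors c1@1 c2@2 c3@4, authorship .......
After op 2 (add_cursor(1)): buffer="rhybufu" (len 7), cursors c1@1 c4@1 c2@2 c3@4, authorship .......
After op 3 (move_left): buffer="rhybufu" (len 7), cursors c1@0 c4@0 c2@1 c3@3, authorship .......

Answer: rhybufu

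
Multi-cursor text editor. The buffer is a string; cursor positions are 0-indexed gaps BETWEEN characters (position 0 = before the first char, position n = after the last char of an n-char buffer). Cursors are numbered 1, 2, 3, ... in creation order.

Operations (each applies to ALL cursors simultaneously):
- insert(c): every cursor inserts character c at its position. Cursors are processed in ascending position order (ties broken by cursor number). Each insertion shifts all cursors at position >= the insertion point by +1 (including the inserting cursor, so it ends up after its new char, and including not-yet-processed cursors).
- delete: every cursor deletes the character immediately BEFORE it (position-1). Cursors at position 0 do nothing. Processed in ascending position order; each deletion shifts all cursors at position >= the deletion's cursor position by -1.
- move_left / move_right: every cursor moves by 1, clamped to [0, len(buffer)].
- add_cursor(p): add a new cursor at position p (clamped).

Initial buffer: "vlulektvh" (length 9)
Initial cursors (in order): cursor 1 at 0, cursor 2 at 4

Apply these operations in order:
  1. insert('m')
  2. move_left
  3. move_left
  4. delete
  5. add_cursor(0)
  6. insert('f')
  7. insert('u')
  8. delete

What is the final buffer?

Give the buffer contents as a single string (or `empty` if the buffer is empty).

Answer: ffmvlflmektvh

Derivation:
After op 1 (insert('m')): buffer="mvlulmektvh" (len 11), cursors c1@1 c2@6, authorship 1....2.....
After op 2 (move_left): buffer="mvlulmektvh" (len 11), cursors c1@0 c2@5, authorship 1....2.....
After op 3 (move_left): buffer="mvlulmektvh" (len 11), cursors c1@0 c2@4, authorship 1....2.....
After op 4 (delete): buffer="mvllmektvh" (len 10), cursors c1@0 c2@3, authorship 1...2.....
After op 5 (add_cursor(0)): buffer="mvllmektvh" (len 10), cursors c1@0 c3@0 c2@3, authorship 1...2.....
After op 6 (insert('f')): buffer="ffmvlflmektvh" (len 13), cursors c1@2 c3@2 c2@6, authorship 131..2.2.....
After op 7 (insert('u')): buffer="ffuumvlfulmektvh" (len 16), cursors c1@4 c3@4 c2@9, authorship 13131..22.2.....
After op 8 (delete): buffer="ffmvlflmektvh" (len 13), cursors c1@2 c3@2 c2@6, authorship 131..2.2.....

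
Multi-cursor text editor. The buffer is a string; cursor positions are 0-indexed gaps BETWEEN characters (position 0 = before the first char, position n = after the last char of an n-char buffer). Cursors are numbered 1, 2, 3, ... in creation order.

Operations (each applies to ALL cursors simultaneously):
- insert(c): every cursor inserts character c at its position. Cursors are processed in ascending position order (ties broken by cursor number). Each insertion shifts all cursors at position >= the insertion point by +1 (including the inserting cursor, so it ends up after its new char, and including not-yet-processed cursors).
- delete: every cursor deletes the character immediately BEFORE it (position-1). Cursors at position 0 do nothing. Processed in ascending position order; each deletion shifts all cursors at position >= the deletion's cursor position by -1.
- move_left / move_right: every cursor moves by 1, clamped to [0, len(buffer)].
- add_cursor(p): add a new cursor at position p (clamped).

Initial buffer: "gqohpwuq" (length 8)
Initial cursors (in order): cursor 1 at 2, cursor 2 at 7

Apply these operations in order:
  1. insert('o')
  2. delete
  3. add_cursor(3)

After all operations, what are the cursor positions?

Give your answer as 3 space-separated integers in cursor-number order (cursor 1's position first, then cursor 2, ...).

Answer: 2 7 3

Derivation:
After op 1 (insert('o')): buffer="gqoohpwuoq" (len 10), cursors c1@3 c2@9, authorship ..1.....2.
After op 2 (delete): buffer="gqohpwuq" (len 8), cursors c1@2 c2@7, authorship ........
After op 3 (add_cursor(3)): buffer="gqohpwuq" (len 8), cursors c1@2 c3@3 c2@7, authorship ........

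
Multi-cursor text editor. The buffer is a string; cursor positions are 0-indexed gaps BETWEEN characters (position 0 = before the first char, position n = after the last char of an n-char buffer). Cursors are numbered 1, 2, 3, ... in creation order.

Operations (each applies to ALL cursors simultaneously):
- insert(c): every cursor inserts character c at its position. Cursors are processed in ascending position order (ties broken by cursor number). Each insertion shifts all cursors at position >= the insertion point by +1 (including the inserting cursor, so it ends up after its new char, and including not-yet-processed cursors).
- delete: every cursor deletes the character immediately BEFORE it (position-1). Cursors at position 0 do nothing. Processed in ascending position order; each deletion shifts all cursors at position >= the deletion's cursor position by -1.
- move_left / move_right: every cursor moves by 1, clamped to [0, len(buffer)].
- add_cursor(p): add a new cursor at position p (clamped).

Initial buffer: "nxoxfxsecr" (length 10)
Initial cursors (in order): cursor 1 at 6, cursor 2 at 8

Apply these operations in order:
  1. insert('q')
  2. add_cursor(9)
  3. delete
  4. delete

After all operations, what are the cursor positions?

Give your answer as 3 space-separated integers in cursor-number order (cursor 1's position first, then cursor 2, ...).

Answer: 4 4 4

Derivation:
After op 1 (insert('q')): buffer="nxoxfxqseqcr" (len 12), cursors c1@7 c2@10, authorship ......1..2..
After op 2 (add_cursor(9)): buffer="nxoxfxqseqcr" (len 12), cursors c1@7 c3@9 c2@10, authorship ......1..2..
After op 3 (delete): buffer="nxoxfxscr" (len 9), cursors c1@6 c2@7 c3@7, authorship .........
After op 4 (delete): buffer="nxoxcr" (len 6), cursors c1@4 c2@4 c3@4, authorship ......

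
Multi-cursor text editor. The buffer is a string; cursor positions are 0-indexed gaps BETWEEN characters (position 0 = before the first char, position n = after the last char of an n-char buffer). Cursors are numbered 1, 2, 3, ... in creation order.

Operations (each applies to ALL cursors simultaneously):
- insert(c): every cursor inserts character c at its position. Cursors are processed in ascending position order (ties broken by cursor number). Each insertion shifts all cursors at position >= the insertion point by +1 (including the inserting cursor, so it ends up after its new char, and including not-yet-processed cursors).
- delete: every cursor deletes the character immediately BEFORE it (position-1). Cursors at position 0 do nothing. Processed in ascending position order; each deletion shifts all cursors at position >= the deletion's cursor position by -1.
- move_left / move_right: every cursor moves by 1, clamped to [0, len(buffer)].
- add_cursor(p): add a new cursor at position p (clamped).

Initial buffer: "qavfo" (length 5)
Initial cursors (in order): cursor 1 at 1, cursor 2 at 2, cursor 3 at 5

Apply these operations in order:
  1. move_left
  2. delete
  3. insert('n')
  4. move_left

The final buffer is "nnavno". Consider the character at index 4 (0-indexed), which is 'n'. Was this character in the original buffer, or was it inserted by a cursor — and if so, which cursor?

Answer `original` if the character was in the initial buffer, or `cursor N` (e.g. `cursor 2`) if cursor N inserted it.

Answer: cursor 3

Derivation:
After op 1 (move_left): buffer="qavfo" (len 5), cursors c1@0 c2@1 c3@4, authorship .....
After op 2 (delete): buffer="avo" (len 3), cursors c1@0 c2@0 c3@2, authorship ...
After op 3 (insert('n')): buffer="nnavno" (len 6), cursors c1@2 c2@2 c3@5, authorship 12..3.
After op 4 (move_left): buffer="nnavno" (len 6), cursors c1@1 c2@1 c3@4, authorship 12..3.
Authorship (.=original, N=cursor N): 1 2 . . 3 .
Index 4: author = 3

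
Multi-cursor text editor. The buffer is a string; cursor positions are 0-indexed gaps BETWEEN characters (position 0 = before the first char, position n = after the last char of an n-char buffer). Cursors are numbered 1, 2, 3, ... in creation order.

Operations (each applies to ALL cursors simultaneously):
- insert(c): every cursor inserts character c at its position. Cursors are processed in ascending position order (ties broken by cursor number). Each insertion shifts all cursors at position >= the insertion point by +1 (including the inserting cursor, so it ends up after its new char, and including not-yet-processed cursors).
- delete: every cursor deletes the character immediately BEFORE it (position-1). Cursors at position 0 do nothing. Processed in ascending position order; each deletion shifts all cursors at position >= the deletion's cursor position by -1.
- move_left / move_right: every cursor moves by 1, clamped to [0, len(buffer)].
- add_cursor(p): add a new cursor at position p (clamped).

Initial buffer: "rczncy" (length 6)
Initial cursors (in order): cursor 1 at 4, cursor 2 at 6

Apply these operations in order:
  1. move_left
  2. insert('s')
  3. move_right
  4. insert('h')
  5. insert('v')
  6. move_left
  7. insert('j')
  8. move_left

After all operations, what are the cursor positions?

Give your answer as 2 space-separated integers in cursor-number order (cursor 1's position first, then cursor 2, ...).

Answer: 6 12

Derivation:
After op 1 (move_left): buffer="rczncy" (len 6), cursors c1@3 c2@5, authorship ......
After op 2 (insert('s')): buffer="rczsncsy" (len 8), cursors c1@4 c2@7, authorship ...1..2.
After op 3 (move_right): buffer="rczsncsy" (len 8), cursors c1@5 c2@8, authorship ...1..2.
After op 4 (insert('h')): buffer="rczsnhcsyh" (len 10), cursors c1@6 c2@10, authorship ...1.1.2.2
After op 5 (insert('v')): buffer="rczsnhvcsyhv" (len 12), cursors c1@7 c2@12, authorship ...1.11.2.22
After op 6 (move_left): buffer="rczsnhvcsyhv" (len 12), cursors c1@6 c2@11, authorship ...1.11.2.22
After op 7 (insert('j')): buffer="rczsnhjvcsyhjv" (len 14), cursors c1@7 c2@13, authorship ...1.111.2.222
After op 8 (move_left): buffer="rczsnhjvcsyhjv" (len 14), cursors c1@6 c2@12, authorship ...1.111.2.222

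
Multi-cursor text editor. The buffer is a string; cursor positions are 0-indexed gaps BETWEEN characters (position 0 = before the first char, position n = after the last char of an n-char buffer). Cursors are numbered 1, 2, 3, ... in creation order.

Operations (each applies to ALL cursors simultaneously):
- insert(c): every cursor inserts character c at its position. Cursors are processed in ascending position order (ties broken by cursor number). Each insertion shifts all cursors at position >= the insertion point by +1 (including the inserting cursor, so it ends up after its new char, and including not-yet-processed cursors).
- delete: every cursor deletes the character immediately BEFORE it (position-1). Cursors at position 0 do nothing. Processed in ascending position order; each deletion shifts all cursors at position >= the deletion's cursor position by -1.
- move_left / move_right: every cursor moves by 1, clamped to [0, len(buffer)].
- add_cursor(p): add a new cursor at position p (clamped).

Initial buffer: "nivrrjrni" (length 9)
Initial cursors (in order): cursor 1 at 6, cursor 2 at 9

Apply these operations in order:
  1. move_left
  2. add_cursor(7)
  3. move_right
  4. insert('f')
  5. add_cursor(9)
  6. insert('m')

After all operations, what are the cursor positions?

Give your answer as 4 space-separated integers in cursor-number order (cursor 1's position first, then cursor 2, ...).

Answer: 8 16 13 11

Derivation:
After op 1 (move_left): buffer="nivrrjrni" (len 9), cursors c1@5 c2@8, authorship .........
After op 2 (add_cursor(7)): buffer="nivrrjrni" (len 9), cursors c1@5 c3@7 c2@8, authorship .........
After op 3 (move_right): buffer="nivrrjrni" (len 9), cursors c1@6 c3@8 c2@9, authorship .........
After op 4 (insert('f')): buffer="nivrrjfrnfif" (len 12), cursors c1@7 c3@10 c2@12, authorship ......1..3.2
After op 5 (add_cursor(9)): buffer="nivrrjfrnfif" (len 12), cursors c1@7 c4@9 c3@10 c2@12, authorship ......1..3.2
After op 6 (insert('m')): buffer="nivrrjfmrnmfmifm" (len 16), cursors c1@8 c4@11 c3@13 c2@16, authorship ......11..433.22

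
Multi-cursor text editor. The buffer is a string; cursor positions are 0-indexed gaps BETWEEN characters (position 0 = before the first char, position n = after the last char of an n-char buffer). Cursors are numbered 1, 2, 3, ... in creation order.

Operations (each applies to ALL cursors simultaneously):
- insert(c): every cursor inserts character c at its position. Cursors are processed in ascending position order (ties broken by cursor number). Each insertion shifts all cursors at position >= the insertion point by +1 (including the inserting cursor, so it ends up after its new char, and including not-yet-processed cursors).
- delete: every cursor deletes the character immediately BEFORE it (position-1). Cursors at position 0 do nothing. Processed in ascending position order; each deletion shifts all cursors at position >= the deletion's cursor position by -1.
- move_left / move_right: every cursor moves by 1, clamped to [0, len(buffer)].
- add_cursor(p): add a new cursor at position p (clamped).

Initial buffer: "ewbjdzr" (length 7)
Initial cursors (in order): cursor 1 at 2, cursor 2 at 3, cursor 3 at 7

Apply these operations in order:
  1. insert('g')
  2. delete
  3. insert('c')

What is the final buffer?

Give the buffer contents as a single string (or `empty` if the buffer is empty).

Answer: ewcbcjdzrc

Derivation:
After op 1 (insert('g')): buffer="ewgbgjdzrg" (len 10), cursors c1@3 c2@5 c3@10, authorship ..1.2....3
After op 2 (delete): buffer="ewbjdzr" (len 7), cursors c1@2 c2@3 c3@7, authorship .......
After op 3 (insert('c')): buffer="ewcbcjdzrc" (len 10), cursors c1@3 c2@5 c3@10, authorship ..1.2....3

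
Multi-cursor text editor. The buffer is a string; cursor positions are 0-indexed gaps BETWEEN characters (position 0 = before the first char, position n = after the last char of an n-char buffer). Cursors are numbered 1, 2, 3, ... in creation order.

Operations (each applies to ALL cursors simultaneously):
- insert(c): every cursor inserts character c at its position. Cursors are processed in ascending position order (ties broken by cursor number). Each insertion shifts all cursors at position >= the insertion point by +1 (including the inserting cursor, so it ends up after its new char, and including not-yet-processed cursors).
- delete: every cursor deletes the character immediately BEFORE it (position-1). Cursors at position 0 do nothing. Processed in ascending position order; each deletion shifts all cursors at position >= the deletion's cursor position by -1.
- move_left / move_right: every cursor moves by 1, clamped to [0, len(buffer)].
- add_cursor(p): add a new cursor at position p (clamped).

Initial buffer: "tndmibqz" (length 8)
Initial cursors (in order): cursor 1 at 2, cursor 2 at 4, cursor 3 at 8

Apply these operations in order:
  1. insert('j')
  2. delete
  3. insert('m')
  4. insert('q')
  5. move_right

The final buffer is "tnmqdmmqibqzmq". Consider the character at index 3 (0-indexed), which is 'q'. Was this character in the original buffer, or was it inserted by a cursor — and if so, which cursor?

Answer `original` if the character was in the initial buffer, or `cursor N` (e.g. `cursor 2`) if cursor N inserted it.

After op 1 (insert('j')): buffer="tnjdmjibqzj" (len 11), cursors c1@3 c2@6 c3@11, authorship ..1..2....3
After op 2 (delete): buffer="tndmibqz" (len 8), cursors c1@2 c2@4 c3@8, authorship ........
After op 3 (insert('m')): buffer="tnmdmmibqzm" (len 11), cursors c1@3 c2@6 c3@11, authorship ..1..2....3
After op 4 (insert('q')): buffer="tnmqdmmqibqzmq" (len 14), cursors c1@4 c2@8 c3@14, authorship ..11..22....33
After op 5 (move_right): buffer="tnmqdmmqibqzmq" (len 14), cursors c1@5 c2@9 c3@14, authorship ..11..22....33
Authorship (.=original, N=cursor N): . . 1 1 . . 2 2 . . . . 3 3
Index 3: author = 1

Answer: cursor 1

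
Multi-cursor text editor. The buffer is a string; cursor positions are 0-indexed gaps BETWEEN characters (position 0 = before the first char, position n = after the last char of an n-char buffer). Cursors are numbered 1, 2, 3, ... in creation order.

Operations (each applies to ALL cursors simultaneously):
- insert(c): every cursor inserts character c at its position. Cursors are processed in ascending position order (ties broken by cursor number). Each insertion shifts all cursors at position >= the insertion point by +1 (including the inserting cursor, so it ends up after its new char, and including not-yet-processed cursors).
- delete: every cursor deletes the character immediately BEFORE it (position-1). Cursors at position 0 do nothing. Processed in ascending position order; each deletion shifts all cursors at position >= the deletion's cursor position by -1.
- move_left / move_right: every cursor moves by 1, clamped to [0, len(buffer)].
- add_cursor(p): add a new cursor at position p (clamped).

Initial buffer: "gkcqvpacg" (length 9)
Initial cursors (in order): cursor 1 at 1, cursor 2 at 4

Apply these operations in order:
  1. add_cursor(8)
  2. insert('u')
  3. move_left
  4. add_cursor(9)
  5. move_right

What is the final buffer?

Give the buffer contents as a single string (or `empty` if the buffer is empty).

After op 1 (add_cursor(8)): buffer="gkcqvpacg" (len 9), cursors c1@1 c2@4 c3@8, authorship .........
After op 2 (insert('u')): buffer="gukcquvpacug" (len 12), cursors c1@2 c2@6 c3@11, authorship .1...2....3.
After op 3 (move_left): buffer="gukcquvpacug" (len 12), cursors c1@1 c2@5 c3@10, authorship .1...2....3.
After op 4 (add_cursor(9)): buffer="gukcquvpacug" (len 12), cursors c1@1 c2@5 c4@9 c3@10, authorship .1...2....3.
After op 5 (move_right): buffer="gukcquvpacug" (len 12), cursors c1@2 c2@6 c4@10 c3@11, authorship .1...2....3.

Answer: gukcquvpacug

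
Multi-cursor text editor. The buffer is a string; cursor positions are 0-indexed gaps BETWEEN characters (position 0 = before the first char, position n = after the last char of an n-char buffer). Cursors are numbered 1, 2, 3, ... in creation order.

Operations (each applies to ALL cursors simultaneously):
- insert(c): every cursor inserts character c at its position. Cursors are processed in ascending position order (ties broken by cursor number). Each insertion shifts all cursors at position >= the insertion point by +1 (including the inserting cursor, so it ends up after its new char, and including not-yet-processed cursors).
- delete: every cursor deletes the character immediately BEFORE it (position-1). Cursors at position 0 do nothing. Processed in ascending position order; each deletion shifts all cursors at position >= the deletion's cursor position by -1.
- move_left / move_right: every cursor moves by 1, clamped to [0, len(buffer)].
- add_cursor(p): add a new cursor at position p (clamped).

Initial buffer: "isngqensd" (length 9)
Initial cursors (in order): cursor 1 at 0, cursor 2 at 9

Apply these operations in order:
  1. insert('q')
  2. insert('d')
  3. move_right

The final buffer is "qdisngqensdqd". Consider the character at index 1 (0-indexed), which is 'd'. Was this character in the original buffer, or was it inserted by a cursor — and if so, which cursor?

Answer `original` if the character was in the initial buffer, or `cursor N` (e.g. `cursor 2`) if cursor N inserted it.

Answer: cursor 1

Derivation:
After op 1 (insert('q')): buffer="qisngqensdq" (len 11), cursors c1@1 c2@11, authorship 1.........2
After op 2 (insert('d')): buffer="qdisngqensdqd" (len 13), cursors c1@2 c2@13, authorship 11.........22
After op 3 (move_right): buffer="qdisngqensdqd" (len 13), cursors c1@3 c2@13, authorship 11.........22
Authorship (.=original, N=cursor N): 1 1 . . . . . . . . . 2 2
Index 1: author = 1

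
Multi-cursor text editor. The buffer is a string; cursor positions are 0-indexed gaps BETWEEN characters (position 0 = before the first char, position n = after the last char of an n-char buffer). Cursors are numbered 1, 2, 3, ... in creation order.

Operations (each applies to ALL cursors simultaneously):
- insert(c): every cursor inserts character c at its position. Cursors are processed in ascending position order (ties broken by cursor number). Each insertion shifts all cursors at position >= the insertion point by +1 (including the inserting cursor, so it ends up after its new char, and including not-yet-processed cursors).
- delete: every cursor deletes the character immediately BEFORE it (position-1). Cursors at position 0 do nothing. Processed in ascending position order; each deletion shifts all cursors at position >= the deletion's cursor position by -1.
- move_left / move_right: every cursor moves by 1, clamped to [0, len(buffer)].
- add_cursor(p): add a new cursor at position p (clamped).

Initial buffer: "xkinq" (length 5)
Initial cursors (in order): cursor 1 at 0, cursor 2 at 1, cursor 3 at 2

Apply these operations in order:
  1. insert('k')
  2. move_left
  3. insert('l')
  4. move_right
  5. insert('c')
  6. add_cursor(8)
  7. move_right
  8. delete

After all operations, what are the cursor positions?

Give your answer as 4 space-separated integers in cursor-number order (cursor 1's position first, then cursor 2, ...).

After op 1 (insert('k')): buffer="kxkkkinq" (len 8), cursors c1@1 c2@3 c3@5, authorship 1.2.3...
After op 2 (move_left): buffer="kxkkkinq" (len 8), cursors c1@0 c2@2 c3@4, authorship 1.2.3...
After op 3 (insert('l')): buffer="lkxlkklkinq" (len 11), cursors c1@1 c2@4 c3@7, authorship 11.22.33...
After op 4 (move_right): buffer="lkxlkklkinq" (len 11), cursors c1@2 c2@5 c3@8, authorship 11.22.33...
After op 5 (insert('c')): buffer="lkcxlkcklkcinq" (len 14), cursors c1@3 c2@7 c3@11, authorship 111.222.333...
After op 6 (add_cursor(8)): buffer="lkcxlkcklkcinq" (len 14), cursors c1@3 c2@7 c4@8 c3@11, authorship 111.222.333...
After op 7 (move_right): buffer="lkcxlkcklkcinq" (len 14), cursors c1@4 c2@8 c4@9 c3@12, authorship 111.222.333...
After op 8 (delete): buffer="lkclkckcnq" (len 10), cursors c1@3 c2@6 c4@6 c3@8, authorship 11122233..

Answer: 3 6 8 6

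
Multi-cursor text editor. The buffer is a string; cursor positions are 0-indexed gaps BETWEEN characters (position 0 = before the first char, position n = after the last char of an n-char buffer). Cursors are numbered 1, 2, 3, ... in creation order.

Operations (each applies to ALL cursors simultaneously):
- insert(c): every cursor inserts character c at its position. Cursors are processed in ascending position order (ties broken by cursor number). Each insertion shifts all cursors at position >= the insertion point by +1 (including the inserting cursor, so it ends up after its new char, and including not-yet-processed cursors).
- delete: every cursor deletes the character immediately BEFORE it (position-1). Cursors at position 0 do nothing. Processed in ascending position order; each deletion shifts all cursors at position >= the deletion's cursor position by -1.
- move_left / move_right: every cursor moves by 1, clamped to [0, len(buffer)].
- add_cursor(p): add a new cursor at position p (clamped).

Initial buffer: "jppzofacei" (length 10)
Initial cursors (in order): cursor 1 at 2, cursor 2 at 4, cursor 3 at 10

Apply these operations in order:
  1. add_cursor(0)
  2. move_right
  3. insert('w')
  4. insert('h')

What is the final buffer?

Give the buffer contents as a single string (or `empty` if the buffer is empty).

Answer: jwhppwhzowhfaceiwh

Derivation:
After op 1 (add_cursor(0)): buffer="jppzofacei" (len 10), cursors c4@0 c1@2 c2@4 c3@10, authorship ..........
After op 2 (move_right): buffer="jppzofacei" (len 10), cursors c4@1 c1@3 c2@5 c3@10, authorship ..........
After op 3 (insert('w')): buffer="jwppwzowfaceiw" (len 14), cursors c4@2 c1@5 c2@8 c3@14, authorship .4..1..2.....3
After op 4 (insert('h')): buffer="jwhppwhzowhfaceiwh" (len 18), cursors c4@3 c1@7 c2@11 c3@18, authorship .44..11..22.....33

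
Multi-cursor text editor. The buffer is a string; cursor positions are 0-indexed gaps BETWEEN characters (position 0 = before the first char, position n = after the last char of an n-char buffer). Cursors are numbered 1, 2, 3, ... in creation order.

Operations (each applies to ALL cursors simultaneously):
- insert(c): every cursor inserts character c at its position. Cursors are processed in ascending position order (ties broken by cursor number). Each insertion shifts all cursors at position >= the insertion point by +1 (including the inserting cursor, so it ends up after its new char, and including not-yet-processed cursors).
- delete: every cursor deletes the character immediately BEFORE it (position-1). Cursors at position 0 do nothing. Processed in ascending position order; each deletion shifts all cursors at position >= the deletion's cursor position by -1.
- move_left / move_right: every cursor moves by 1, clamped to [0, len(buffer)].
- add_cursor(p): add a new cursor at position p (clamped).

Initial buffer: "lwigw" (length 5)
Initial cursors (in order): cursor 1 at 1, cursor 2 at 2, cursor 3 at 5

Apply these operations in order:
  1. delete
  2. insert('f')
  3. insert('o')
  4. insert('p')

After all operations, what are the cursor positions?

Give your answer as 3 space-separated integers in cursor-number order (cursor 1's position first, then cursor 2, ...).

After op 1 (delete): buffer="ig" (len 2), cursors c1@0 c2@0 c3@2, authorship ..
After op 2 (insert('f')): buffer="ffigf" (len 5), cursors c1@2 c2@2 c3@5, authorship 12..3
After op 3 (insert('o')): buffer="ffooigfo" (len 8), cursors c1@4 c2@4 c3@8, authorship 1212..33
After op 4 (insert('p')): buffer="ffooppigfop" (len 11), cursors c1@6 c2@6 c3@11, authorship 121212..333

Answer: 6 6 11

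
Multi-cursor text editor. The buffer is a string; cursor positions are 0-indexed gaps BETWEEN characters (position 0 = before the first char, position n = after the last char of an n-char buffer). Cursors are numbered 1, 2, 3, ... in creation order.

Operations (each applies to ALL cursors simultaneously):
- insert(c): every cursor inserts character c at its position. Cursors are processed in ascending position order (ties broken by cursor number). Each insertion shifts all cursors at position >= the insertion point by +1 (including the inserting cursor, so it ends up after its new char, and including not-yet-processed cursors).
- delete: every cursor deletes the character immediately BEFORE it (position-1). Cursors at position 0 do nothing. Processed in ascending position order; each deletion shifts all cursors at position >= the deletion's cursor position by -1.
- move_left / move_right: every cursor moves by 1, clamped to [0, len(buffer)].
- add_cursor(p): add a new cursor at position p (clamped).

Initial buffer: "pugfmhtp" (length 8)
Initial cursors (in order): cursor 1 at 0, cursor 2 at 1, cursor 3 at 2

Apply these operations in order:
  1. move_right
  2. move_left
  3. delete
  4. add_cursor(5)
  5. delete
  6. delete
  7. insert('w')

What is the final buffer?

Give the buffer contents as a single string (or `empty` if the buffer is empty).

Answer: wwwgfmwp

Derivation:
After op 1 (move_right): buffer="pugfmhtp" (len 8), cursors c1@1 c2@2 c3@3, authorship ........
After op 2 (move_left): buffer="pugfmhtp" (len 8), cursors c1@0 c2@1 c3@2, authorship ........
After op 3 (delete): buffer="gfmhtp" (len 6), cursors c1@0 c2@0 c3@0, authorship ......
After op 4 (add_cursor(5)): buffer="gfmhtp" (len 6), cursors c1@0 c2@0 c3@0 c4@5, authorship ......
After op 5 (delete): buffer="gfmhp" (len 5), cursors c1@0 c2@0 c3@0 c4@4, authorship .....
After op 6 (delete): buffer="gfmp" (len 4), cursors c1@0 c2@0 c3@0 c4@3, authorship ....
After op 7 (insert('w')): buffer="wwwgfmwp" (len 8), cursors c1@3 c2@3 c3@3 c4@7, authorship 123...4.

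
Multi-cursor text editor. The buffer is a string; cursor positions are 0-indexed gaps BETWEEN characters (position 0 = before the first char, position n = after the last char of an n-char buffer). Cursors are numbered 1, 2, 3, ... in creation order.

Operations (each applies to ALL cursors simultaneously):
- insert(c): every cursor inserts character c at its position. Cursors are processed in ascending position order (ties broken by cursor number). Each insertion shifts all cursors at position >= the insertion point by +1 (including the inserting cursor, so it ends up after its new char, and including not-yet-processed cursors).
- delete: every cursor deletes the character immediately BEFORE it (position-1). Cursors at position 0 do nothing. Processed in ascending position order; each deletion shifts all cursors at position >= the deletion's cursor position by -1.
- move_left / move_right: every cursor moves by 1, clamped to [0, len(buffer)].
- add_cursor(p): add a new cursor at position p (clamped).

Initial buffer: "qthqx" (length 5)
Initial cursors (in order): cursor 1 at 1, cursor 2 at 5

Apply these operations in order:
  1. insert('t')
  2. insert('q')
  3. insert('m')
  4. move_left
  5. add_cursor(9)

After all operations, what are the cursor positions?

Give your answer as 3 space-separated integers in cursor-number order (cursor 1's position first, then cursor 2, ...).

Answer: 3 10 9

Derivation:
After op 1 (insert('t')): buffer="qtthqxt" (len 7), cursors c1@2 c2@7, authorship .1....2
After op 2 (insert('q')): buffer="qtqthqxtq" (len 9), cursors c1@3 c2@9, authorship .11....22
After op 3 (insert('m')): buffer="qtqmthqxtqm" (len 11), cursors c1@4 c2@11, authorship .111....222
After op 4 (move_left): buffer="qtqmthqxtqm" (len 11), cursors c1@3 c2@10, authorship .111....222
After op 5 (add_cursor(9)): buffer="qtqmthqxtqm" (len 11), cursors c1@3 c3@9 c2@10, authorship .111....222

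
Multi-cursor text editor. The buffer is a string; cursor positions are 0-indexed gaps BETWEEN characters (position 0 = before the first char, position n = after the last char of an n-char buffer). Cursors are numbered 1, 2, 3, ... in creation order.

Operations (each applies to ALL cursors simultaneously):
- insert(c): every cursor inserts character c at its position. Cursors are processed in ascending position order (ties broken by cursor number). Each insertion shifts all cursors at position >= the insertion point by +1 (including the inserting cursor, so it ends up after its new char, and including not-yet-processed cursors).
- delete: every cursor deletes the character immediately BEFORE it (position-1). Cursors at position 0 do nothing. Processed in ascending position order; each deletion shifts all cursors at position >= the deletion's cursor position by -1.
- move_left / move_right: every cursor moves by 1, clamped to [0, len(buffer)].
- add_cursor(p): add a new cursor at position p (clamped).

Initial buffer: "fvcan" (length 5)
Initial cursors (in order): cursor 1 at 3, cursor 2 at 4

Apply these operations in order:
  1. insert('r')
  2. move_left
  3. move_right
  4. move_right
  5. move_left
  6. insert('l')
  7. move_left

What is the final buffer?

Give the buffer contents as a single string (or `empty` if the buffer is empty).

After op 1 (insert('r')): buffer="fvcrarn" (len 7), cursors c1@4 c2@6, authorship ...1.2.
After op 2 (move_left): buffer="fvcrarn" (len 7), cursors c1@3 c2@5, authorship ...1.2.
After op 3 (move_right): buffer="fvcrarn" (len 7), cursors c1@4 c2@6, authorship ...1.2.
After op 4 (move_right): buffer="fvcrarn" (len 7), cursors c1@5 c2@7, authorship ...1.2.
After op 5 (move_left): buffer="fvcrarn" (len 7), cursors c1@4 c2@6, authorship ...1.2.
After op 6 (insert('l')): buffer="fvcrlarln" (len 9), cursors c1@5 c2@8, authorship ...11.22.
After op 7 (move_left): buffer="fvcrlarln" (len 9), cursors c1@4 c2@7, authorship ...11.22.

Answer: fvcrlarln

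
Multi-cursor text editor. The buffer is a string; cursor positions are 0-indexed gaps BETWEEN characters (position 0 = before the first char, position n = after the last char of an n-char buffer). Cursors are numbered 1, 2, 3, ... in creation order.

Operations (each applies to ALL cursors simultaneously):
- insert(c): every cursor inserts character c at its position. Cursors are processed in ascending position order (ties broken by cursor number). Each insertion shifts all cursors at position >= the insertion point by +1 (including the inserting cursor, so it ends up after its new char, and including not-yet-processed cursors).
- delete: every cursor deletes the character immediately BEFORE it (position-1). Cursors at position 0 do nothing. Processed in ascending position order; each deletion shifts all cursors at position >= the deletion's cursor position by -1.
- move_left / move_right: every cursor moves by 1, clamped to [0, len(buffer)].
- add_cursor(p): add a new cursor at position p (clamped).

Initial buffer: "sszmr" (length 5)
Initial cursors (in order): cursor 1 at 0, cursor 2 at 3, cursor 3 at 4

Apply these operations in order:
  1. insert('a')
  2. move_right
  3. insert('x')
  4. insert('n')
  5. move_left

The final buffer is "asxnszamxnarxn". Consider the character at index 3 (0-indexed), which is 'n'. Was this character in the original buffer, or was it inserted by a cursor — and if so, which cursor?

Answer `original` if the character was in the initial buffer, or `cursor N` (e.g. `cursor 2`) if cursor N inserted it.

After op 1 (insert('a')): buffer="asszamar" (len 8), cursors c1@1 c2@5 c3@7, authorship 1...2.3.
After op 2 (move_right): buffer="asszamar" (len 8), cursors c1@2 c2@6 c3@8, authorship 1...2.3.
After op 3 (insert('x')): buffer="asxszamxarx" (len 11), cursors c1@3 c2@8 c3@11, authorship 1.1..2.23.3
After op 4 (insert('n')): buffer="asxnszamxnarxn" (len 14), cursors c1@4 c2@10 c3@14, authorship 1.11..2.223.33
After op 5 (move_left): buffer="asxnszamxnarxn" (len 14), cursors c1@3 c2@9 c3@13, authorship 1.11..2.223.33
Authorship (.=original, N=cursor N): 1 . 1 1 . . 2 . 2 2 3 . 3 3
Index 3: author = 1

Answer: cursor 1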